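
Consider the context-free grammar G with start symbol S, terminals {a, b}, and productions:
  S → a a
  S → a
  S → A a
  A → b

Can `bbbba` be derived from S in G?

no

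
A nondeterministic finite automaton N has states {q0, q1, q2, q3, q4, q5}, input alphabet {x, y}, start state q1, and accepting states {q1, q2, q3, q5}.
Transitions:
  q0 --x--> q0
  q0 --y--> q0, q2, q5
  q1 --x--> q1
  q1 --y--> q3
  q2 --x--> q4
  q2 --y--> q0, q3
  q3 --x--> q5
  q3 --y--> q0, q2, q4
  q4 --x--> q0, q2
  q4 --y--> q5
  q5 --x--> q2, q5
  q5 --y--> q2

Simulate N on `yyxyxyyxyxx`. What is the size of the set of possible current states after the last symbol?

Start: {q1}
read y: {q3}
read y: {q0, q2, q4}
read x: {q0, q2, q4}
read y: {q0, q2, q3, q5}
read x: {q0, q2, q4, q5}
read y: {q0, q2, q3, q5}
read y: {q0, q2, q3, q4, q5}
read x: {q0, q2, q4, q5}
read y: {q0, q2, q3, q5}
read x: {q0, q2, q4, q5}
read x: {q0, q2, q4, q5}
Final reachable set {q0, q2, q4, q5} has 4 states.

4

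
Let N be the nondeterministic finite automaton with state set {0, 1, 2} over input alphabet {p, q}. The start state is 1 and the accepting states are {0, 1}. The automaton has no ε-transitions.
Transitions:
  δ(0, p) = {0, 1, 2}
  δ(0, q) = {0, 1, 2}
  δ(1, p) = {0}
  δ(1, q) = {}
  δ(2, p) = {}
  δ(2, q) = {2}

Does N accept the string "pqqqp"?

Start: {1}
read p: {0}
read q: {0, 1, 2}
read q: {0, 1, 2}
read q: {0, 1, 2}
read p: {0, 1, 2}
Reachable ∩ accepting = {0, 1} — nonempty.

accepted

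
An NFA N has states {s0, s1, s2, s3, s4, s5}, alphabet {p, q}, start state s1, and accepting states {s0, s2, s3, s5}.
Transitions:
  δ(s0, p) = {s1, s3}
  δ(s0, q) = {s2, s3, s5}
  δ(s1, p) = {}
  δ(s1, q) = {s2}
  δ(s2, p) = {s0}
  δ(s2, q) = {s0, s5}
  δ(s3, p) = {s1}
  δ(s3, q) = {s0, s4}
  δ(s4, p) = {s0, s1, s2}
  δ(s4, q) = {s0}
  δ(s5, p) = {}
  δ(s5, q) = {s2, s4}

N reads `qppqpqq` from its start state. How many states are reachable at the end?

Start: {s1}
read q: {s2}
read p: {s0}
read p: {s1, s3}
read q: {s0, s2, s4}
read p: {s0, s1, s2, s3}
read q: {s0, s2, s3, s4, s5}
read q: {s0, s2, s3, s4, s5}
Final reachable set {s0, s2, s3, s4, s5} has 5 states.

5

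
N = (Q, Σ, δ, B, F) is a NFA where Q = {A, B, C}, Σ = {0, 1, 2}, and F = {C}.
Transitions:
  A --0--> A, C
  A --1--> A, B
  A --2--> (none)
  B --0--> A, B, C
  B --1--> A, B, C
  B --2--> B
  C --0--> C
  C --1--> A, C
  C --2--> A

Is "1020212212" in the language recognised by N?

Start: {B}
read 1: {A, B, C}
read 0: {A, B, C}
read 2: {A, B}
read 0: {A, B, C}
read 2: {A, B}
read 1: {A, B, C}
read 2: {A, B}
read 2: {B}
read 1: {A, B, C}
read 2: {A, B}
Reachable ∩ accepting = {} — empty.

rejected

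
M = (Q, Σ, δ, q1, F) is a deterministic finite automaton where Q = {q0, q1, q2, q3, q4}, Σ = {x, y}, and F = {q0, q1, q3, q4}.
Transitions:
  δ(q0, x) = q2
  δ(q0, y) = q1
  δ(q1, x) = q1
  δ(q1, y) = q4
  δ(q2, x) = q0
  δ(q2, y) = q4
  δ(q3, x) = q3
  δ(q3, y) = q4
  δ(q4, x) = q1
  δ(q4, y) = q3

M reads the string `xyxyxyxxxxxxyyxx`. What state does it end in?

q3

q1 --x--> q1
q1 --y--> q4
q4 --x--> q1
q1 --y--> q4
q4 --x--> q1
q1 --y--> q4
q4 --x--> q1
q1 --x--> q1
q1 --x--> q1
q1 --x--> q1
q1 --x--> q1
q1 --x--> q1
q1 --y--> q4
q4 --y--> q3
q3 --x--> q3
q3 --x--> q3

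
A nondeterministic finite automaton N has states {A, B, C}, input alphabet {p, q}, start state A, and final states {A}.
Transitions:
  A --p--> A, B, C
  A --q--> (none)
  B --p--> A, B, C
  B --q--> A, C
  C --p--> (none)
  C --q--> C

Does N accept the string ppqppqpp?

accepted

Start: {A}
read p: {A, B, C}
read p: {A, B, C}
read q: {A, C}
read p: {A, B, C}
read p: {A, B, C}
read q: {A, C}
read p: {A, B, C}
read p: {A, B, C}
Reachable ∩ accepting = {A} — nonempty.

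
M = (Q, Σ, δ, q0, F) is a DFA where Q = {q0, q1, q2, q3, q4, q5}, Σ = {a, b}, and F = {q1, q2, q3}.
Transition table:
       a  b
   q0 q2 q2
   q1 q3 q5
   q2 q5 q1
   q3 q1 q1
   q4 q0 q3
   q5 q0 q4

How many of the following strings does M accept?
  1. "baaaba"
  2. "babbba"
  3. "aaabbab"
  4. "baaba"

3

"baaaba": accepted
"babbba": accepted
"aaabbab": accepted
"baaba": rejected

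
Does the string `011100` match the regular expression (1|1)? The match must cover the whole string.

Neither 1 nor 1 matches 011100.

no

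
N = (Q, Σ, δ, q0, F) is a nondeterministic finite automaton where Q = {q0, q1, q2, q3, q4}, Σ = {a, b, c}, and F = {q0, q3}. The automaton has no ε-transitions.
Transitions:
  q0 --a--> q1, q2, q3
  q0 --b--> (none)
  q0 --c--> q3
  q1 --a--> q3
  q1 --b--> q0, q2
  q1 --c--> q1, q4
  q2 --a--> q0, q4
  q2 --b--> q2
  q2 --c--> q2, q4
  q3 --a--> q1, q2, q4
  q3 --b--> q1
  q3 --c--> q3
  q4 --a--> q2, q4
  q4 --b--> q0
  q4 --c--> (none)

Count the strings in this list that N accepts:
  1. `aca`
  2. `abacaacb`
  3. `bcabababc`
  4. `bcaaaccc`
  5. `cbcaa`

`aca`: accepted
`abacaacb`: accepted
`bcabababc`: rejected
`bcaaaccc`: rejected
`cbcaa`: accepted

3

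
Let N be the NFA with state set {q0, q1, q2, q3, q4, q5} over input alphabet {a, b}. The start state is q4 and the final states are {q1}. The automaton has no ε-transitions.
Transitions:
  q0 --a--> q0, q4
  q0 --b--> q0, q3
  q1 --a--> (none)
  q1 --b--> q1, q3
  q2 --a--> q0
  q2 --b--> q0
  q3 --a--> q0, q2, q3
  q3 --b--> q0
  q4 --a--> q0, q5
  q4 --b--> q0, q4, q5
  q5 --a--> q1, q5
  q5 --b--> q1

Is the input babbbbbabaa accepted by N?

accepted

Start: {q4}
read b: {q0, q4, q5}
read a: {q0, q1, q4, q5}
read b: {q0, q1, q3, q4, q5}
read b: {q0, q1, q3, q4, q5}
read b: {q0, q1, q3, q4, q5}
read b: {q0, q1, q3, q4, q5}
read b: {q0, q1, q3, q4, q5}
read a: {q0, q1, q2, q3, q4, q5}
read b: {q0, q1, q3, q4, q5}
read a: {q0, q1, q2, q3, q4, q5}
read a: {q0, q1, q2, q3, q4, q5}
Reachable ∩ accepting = {q1} — nonempty.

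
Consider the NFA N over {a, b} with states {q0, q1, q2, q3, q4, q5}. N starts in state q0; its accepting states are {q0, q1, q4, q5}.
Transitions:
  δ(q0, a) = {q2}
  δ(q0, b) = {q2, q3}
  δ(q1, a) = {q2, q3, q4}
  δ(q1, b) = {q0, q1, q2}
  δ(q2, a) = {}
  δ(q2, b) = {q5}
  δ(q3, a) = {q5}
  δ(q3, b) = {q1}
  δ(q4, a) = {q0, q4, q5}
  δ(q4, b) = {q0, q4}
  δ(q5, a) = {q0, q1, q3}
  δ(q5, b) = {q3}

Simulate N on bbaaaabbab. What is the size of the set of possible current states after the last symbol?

Start: {q0}
read b: {q2, q3}
read b: {q1, q5}
read a: {q0, q1, q2, q3, q4}
read a: {q0, q2, q3, q4, q5}
read a: {q0, q1, q2, q3, q4, q5}
read a: {q0, q1, q2, q3, q4, q5}
read b: {q0, q1, q2, q3, q4, q5}
read b: {q0, q1, q2, q3, q4, q5}
read a: {q0, q1, q2, q3, q4, q5}
read b: {q0, q1, q2, q3, q4, q5}
Final reachable set {q0, q1, q2, q3, q4, q5} has 6 states.

6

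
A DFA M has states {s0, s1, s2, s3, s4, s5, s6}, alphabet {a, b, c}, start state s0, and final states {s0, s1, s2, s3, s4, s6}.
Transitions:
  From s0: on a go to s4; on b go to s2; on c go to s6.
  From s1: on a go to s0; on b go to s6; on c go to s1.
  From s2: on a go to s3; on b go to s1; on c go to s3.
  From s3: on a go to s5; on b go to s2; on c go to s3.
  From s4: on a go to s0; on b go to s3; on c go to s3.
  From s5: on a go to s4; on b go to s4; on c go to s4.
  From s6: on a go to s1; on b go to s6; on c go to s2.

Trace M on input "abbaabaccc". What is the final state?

s3

s0 --a--> s4
s4 --b--> s3
s3 --b--> s2
s2 --a--> s3
s3 --a--> s5
s5 --b--> s4
s4 --a--> s0
s0 --c--> s6
s6 --c--> s2
s2 --c--> s3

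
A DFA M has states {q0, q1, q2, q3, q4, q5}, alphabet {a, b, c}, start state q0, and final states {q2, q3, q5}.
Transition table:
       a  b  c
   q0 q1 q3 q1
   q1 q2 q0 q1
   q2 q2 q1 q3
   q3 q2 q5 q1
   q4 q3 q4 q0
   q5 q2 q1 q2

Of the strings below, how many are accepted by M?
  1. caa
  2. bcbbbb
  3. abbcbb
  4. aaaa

3

caa: accepted
bcbbbb: rejected
abbcbb: accepted
aaaa: accepted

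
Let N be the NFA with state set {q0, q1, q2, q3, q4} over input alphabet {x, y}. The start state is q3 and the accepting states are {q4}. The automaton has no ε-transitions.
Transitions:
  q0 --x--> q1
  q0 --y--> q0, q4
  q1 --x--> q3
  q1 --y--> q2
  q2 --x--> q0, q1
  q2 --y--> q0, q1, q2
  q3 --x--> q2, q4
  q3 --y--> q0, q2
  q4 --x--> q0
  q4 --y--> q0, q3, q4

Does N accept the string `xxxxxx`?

Start: {q3}
read x: {q2, q4}
read x: {q0, q1}
read x: {q1, q3}
read x: {q2, q3, q4}
read x: {q0, q1, q2, q4}
read x: {q0, q1, q3}
Reachable ∩ accepting = {} — empty.

rejected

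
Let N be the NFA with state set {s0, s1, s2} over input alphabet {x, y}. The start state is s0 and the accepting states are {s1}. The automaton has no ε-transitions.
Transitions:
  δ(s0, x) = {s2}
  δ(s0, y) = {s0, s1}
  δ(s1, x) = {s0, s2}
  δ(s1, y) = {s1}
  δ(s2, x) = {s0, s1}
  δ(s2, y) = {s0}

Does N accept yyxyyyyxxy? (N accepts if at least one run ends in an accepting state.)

accepted

Start: {s0}
read y: {s0, s1}
read y: {s0, s1}
read x: {s0, s2}
read y: {s0, s1}
read y: {s0, s1}
read y: {s0, s1}
read y: {s0, s1}
read x: {s0, s2}
read x: {s0, s1, s2}
read y: {s0, s1}
Reachable ∩ accepting = {s1} — nonempty.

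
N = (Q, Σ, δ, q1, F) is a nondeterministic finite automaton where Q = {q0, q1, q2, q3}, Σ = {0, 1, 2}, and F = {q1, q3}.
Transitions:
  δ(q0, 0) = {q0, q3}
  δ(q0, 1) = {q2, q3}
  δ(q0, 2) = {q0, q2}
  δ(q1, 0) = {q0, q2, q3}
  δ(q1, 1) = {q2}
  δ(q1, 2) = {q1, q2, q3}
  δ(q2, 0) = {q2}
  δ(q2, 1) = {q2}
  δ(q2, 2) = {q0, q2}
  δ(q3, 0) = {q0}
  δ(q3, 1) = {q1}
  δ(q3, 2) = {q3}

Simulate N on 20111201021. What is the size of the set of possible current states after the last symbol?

3

Start: {q1}
read 2: {q1, q2, q3}
read 0: {q0, q2, q3}
read 1: {q1, q2, q3}
read 1: {q1, q2}
read 1: {q2}
read 2: {q0, q2}
read 0: {q0, q2, q3}
read 1: {q1, q2, q3}
read 0: {q0, q2, q3}
read 2: {q0, q2, q3}
read 1: {q1, q2, q3}
Final reachable set {q1, q2, q3} has 3 states.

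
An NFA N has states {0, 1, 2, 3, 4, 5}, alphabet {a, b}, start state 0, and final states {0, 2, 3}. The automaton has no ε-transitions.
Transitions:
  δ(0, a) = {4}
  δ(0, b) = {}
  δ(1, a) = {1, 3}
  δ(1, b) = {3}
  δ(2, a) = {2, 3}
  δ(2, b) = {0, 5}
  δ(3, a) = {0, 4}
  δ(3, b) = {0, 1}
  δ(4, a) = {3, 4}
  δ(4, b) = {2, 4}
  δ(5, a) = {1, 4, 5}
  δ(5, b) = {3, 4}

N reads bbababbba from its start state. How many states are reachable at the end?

0

Start: {0}
read b: {}
The reachable set is empty and stays empty for the remaining 8 symbols.
Final reachable set {} has 0 states.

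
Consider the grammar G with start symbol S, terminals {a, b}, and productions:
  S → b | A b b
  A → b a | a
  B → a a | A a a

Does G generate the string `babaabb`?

no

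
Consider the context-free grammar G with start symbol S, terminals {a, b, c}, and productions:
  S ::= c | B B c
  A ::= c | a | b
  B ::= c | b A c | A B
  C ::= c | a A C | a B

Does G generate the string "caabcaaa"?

no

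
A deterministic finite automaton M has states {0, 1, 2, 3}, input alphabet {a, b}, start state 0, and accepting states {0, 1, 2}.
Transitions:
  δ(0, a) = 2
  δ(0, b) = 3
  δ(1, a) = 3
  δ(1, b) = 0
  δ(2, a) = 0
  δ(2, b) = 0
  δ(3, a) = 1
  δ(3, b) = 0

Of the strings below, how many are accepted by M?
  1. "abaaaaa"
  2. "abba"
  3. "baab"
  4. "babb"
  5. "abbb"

"abaaaaa": accepted
"abba": accepted
"baab": accepted
"babb": rejected
"abbb": accepted

4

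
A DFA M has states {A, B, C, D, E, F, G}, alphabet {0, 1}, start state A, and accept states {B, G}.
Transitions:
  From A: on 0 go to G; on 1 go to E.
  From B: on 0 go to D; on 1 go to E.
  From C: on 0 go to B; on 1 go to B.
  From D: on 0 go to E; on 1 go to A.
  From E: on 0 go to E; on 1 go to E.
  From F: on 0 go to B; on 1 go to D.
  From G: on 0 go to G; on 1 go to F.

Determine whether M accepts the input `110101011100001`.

rejected

A --1--> E
E --1--> E
E --0--> E
E --1--> E
E --0--> E
E --1--> E
E --0--> E
E --1--> E
E --1--> E
E --1--> E
E --0--> E
E --0--> E
E --0--> E
E --0--> E
E --1--> E
End in state E, which is not an accepting state.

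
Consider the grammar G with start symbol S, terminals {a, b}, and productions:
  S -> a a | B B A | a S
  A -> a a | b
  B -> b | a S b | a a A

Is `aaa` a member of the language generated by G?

yes

S ⇒ aS ⇒ aaa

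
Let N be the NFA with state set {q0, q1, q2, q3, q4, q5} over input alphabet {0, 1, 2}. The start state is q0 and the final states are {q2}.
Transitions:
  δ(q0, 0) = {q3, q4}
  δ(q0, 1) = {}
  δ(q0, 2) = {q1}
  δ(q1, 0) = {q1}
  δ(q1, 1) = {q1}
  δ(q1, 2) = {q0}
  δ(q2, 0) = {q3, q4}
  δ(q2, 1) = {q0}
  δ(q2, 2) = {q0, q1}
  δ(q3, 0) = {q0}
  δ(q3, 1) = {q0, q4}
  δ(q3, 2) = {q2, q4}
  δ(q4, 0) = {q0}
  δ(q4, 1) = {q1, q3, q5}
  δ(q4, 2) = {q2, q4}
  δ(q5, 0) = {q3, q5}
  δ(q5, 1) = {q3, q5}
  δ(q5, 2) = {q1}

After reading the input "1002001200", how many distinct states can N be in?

0

Start: {q0}
read 1: {}
The reachable set is empty and stays empty for the remaining 9 symbols.
Final reachable set {} has 0 states.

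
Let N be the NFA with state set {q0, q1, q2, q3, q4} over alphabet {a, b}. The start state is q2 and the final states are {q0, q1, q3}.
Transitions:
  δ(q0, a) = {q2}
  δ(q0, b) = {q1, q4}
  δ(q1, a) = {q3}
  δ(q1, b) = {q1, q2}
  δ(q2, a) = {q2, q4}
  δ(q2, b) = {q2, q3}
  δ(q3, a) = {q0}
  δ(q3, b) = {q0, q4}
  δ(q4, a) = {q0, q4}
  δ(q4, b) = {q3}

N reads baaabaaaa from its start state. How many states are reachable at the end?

Start: {q2}
read b: {q2, q3}
read a: {q0, q2, q4}
read a: {q0, q2, q4}
read a: {q0, q2, q4}
read b: {q1, q2, q3, q4}
read a: {q0, q2, q3, q4}
read a: {q0, q2, q4}
read a: {q0, q2, q4}
read a: {q0, q2, q4}
Final reachable set {q0, q2, q4} has 3 states.

3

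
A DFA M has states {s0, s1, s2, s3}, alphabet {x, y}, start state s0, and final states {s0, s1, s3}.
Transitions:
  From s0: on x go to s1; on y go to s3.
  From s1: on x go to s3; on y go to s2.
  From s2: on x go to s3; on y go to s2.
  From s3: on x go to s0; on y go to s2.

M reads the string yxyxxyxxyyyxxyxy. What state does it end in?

s3

s0 --y--> s3
s3 --x--> s0
s0 --y--> s3
s3 --x--> s0
s0 --x--> s1
s1 --y--> s2
s2 --x--> s3
s3 --x--> s0
s0 --y--> s3
s3 --y--> s2
s2 --y--> s2
s2 --x--> s3
s3 --x--> s0
s0 --y--> s3
s3 --x--> s0
s0 --y--> s3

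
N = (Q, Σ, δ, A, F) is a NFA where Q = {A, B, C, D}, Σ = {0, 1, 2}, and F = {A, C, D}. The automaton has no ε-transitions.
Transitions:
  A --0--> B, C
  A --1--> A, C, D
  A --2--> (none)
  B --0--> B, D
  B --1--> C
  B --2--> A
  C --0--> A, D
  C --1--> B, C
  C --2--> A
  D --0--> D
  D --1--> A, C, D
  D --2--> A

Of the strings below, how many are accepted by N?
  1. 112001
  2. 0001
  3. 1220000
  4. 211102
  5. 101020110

3

112001: accepted
0001: accepted
1220000: rejected
211102: rejected
101020110: accepted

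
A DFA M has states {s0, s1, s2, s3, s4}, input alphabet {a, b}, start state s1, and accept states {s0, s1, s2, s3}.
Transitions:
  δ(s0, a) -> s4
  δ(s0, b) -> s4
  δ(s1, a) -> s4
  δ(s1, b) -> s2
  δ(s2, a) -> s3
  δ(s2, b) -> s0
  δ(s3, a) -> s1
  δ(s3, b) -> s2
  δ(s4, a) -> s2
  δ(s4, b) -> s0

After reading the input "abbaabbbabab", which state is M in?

s1 --a--> s4
s4 --b--> s0
s0 --b--> s4
s4 --a--> s2
s2 --a--> s3
s3 --b--> s2
s2 --b--> s0
s0 --b--> s4
s4 --a--> s2
s2 --b--> s0
s0 --a--> s4
s4 --b--> s0

s0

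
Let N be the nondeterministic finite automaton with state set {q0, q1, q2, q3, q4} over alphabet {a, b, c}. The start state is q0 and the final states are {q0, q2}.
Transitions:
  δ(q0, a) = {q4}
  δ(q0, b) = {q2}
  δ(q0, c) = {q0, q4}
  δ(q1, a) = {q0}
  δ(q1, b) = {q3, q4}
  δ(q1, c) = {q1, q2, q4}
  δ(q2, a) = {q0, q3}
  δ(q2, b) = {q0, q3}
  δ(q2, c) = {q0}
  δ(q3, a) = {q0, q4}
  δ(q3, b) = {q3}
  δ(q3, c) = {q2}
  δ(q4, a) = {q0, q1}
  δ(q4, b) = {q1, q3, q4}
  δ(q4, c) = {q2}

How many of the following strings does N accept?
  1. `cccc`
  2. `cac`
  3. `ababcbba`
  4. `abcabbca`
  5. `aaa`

5

`cccc`: accepted
`cac`: accepted
`ababcbba`: accepted
`abcabbca`: accepted
`aaa`: accepted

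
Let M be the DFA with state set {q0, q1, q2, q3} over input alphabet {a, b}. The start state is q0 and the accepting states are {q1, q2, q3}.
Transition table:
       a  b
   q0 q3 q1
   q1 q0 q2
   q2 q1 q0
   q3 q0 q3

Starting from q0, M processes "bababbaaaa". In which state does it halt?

q0

q0 --b--> q1
q1 --a--> q0
q0 --b--> q1
q1 --a--> q0
q0 --b--> q1
q1 --b--> q2
q2 --a--> q1
q1 --a--> q0
q0 --a--> q3
q3 --a--> q0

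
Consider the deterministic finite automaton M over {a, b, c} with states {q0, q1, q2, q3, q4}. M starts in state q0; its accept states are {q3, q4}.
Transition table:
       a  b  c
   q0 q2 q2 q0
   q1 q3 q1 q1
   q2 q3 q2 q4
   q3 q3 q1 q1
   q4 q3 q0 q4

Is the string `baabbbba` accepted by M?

accepted

q0 --b--> q2
q2 --a--> q3
q3 --a--> q3
q3 --b--> q1
q1 --b--> q1
q1 --b--> q1
q1 --b--> q1
q1 --a--> q3
End in state q3, which is an accepting state.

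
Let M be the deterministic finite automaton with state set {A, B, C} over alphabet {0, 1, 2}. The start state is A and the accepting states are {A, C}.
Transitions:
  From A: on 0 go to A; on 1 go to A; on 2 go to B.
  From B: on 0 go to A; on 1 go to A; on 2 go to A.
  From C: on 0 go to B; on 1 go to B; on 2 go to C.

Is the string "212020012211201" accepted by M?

accepted

A --2--> B
B --1--> A
A --2--> B
B --0--> A
A --2--> B
B --0--> A
A --0--> A
A --1--> A
A --2--> B
B --2--> A
A --1--> A
A --1--> A
A --2--> B
B --0--> A
A --1--> A
End in state A, which is an accepting state.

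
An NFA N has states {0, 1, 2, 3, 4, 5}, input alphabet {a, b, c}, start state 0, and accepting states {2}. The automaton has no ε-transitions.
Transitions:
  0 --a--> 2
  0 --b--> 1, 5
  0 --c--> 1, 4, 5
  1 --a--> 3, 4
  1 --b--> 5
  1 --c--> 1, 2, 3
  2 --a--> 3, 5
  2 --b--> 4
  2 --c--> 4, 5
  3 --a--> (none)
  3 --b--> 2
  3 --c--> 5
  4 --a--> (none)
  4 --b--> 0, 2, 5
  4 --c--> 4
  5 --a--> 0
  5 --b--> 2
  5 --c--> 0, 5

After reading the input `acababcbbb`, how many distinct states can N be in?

Start: {0}
read a: {2}
read c: {4, 5}
read a: {0}
read b: {1, 5}
read a: {0, 3, 4}
read b: {0, 1, 2, 5}
read c: {0, 1, 2, 3, 4, 5}
read b: {0, 1, 2, 4, 5}
read b: {0, 1, 2, 4, 5}
read b: {0, 1, 2, 4, 5}
Final reachable set {0, 1, 2, 4, 5} has 5 states.

5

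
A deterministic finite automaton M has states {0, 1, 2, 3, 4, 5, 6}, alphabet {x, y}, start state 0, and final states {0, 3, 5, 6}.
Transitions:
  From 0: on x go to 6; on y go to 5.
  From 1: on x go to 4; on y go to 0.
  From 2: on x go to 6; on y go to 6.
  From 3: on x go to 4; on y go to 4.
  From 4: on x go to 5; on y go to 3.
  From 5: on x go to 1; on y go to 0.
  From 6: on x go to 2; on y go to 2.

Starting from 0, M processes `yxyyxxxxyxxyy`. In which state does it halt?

2

0 --y--> 5
5 --x--> 1
1 --y--> 0
0 --y--> 5
5 --x--> 1
1 --x--> 4
4 --x--> 5
5 --x--> 1
1 --y--> 0
0 --x--> 6
6 --x--> 2
2 --y--> 6
6 --y--> 2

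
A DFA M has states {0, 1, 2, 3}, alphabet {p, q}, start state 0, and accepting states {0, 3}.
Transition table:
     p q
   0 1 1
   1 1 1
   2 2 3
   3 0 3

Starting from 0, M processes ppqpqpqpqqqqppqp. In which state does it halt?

1

0 --p--> 1
1 --p--> 1
1 --q--> 1
1 --p--> 1
1 --q--> 1
1 --p--> 1
1 --q--> 1
1 --p--> 1
1 --q--> 1
1 --q--> 1
1 --q--> 1
1 --q--> 1
1 --p--> 1
1 --p--> 1
1 --q--> 1
1 --p--> 1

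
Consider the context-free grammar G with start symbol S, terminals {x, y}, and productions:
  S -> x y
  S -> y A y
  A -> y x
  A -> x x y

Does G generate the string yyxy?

yes

S ⇒ yAy ⇒ yyxy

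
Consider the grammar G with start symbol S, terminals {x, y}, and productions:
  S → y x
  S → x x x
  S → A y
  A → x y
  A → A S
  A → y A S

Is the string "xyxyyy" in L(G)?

yes

S ⇒ Ay ⇒ ASy ⇒ xySy ⇒ xyAyy ⇒ xyxyyy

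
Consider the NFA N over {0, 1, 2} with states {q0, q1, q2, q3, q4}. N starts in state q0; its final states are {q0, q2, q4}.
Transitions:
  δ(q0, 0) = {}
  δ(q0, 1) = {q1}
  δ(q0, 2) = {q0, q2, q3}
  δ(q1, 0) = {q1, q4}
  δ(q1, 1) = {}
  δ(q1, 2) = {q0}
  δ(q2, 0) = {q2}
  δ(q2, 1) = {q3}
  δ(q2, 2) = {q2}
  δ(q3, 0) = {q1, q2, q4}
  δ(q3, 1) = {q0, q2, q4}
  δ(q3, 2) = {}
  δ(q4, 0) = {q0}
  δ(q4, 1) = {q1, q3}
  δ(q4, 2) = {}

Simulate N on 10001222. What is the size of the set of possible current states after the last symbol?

3

Start: {q0}
read 1: {q1}
read 0: {q1, q4}
read 0: {q0, q1, q4}
read 0: {q0, q1, q4}
read 1: {q1, q3}
read 2: {q0}
read 2: {q0, q2, q3}
read 2: {q0, q2, q3}
Final reachable set {q0, q2, q3} has 3 states.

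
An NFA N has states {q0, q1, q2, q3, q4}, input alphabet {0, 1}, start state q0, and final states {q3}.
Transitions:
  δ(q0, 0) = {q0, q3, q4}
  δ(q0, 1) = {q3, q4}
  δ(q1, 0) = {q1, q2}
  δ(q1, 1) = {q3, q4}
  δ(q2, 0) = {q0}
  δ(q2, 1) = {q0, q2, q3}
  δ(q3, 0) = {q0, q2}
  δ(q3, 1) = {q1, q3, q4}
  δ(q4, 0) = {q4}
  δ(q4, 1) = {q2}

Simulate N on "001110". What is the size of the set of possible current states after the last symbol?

Start: {q0}
read 0: {q0, q3, q4}
read 0: {q0, q2, q3, q4}
read 1: {q0, q1, q2, q3, q4}
read 1: {q0, q1, q2, q3, q4}
read 1: {q0, q1, q2, q3, q4}
read 0: {q0, q1, q2, q3, q4}
Final reachable set {q0, q1, q2, q3, q4} has 5 states.

5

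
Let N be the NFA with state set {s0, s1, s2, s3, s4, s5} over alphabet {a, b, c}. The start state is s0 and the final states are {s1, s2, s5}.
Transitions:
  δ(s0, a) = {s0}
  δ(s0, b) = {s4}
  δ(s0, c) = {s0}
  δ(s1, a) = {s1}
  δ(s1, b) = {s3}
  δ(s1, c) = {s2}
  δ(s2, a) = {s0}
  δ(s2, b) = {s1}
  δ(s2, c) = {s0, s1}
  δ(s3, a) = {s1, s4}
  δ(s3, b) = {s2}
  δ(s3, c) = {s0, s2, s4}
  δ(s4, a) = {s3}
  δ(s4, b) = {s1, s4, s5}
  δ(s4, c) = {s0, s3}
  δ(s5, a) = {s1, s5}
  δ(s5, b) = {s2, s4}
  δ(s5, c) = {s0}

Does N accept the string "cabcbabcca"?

rejected

Start: {s0}
read c: {s0}
read a: {s0}
read b: {s4}
read c: {s0, s3}
read b: {s2, s4}
read a: {s0, s3}
read b: {s2, s4}
read c: {s0, s1, s3}
read c: {s0, s2, s4}
read a: {s0, s3}
Reachable ∩ accepting = {} — empty.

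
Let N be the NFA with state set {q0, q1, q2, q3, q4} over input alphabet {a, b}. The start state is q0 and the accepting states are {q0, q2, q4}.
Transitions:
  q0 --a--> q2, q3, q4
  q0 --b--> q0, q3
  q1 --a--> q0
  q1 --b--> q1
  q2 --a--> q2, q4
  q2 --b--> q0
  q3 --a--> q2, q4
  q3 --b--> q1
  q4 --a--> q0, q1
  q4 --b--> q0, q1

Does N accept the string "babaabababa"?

Start: {q0}
read b: {q0, q3}
read a: {q2, q3, q4}
read b: {q0, q1}
read a: {q0, q2, q3, q4}
read a: {q0, q1, q2, q3, q4}
read b: {q0, q1, q3}
read a: {q0, q2, q3, q4}
read b: {q0, q1, q3}
read a: {q0, q2, q3, q4}
read b: {q0, q1, q3}
read a: {q0, q2, q3, q4}
Reachable ∩ accepting = {q0, q2, q4} — nonempty.

accepted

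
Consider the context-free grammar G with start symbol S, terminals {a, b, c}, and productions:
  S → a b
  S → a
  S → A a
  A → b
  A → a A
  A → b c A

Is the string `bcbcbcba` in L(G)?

yes

S ⇒ Aa ⇒ bcAa ⇒ bcbcAa ⇒ bcbcbcAa ⇒ bcbcbcba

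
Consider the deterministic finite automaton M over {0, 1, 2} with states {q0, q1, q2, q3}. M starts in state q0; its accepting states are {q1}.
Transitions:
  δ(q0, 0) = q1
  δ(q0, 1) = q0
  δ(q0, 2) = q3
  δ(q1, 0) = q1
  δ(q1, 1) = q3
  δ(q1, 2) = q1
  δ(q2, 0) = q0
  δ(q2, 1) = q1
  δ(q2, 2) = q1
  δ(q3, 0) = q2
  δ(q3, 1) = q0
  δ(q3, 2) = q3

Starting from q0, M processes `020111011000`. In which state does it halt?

q1

q0 --0--> q1
q1 --2--> q1
q1 --0--> q1
q1 --1--> q3
q3 --1--> q0
q0 --1--> q0
q0 --0--> q1
q1 --1--> q3
q3 --1--> q0
q0 --0--> q1
q1 --0--> q1
q1 --0--> q1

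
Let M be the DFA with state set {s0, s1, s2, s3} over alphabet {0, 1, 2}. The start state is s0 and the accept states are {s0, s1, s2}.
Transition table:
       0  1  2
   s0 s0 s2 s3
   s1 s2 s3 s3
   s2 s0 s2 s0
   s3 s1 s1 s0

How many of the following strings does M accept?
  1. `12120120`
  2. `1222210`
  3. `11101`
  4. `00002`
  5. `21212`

`12120120`: accepted
`1222210`: accepted
`11101`: accepted
`00002`: rejected
`21212`: rejected

3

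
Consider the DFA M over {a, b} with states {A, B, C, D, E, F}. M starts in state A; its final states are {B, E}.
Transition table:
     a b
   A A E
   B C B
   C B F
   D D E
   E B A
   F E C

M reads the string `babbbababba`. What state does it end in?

B

A --b--> E
E --a--> B
B --b--> B
B --b--> B
B --b--> B
B --a--> C
C --b--> F
F --a--> E
E --b--> A
A --b--> E
E --a--> B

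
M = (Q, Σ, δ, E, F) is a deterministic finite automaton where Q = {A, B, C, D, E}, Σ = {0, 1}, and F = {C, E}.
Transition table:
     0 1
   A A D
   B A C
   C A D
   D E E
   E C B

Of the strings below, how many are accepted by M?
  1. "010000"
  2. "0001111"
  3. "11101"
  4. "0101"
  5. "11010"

2

"010000": rejected
"0001111": accepted
"11101": rejected
"0101": rejected
"11010": accepted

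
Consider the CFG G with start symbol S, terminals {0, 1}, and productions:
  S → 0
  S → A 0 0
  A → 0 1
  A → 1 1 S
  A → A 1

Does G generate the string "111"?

no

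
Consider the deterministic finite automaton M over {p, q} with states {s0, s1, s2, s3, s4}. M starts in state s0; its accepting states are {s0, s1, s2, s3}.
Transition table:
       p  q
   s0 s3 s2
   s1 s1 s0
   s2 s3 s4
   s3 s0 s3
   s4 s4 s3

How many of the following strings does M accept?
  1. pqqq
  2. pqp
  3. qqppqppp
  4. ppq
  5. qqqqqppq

pqqq: accepted
pqp: accepted
qqppqppp: accepted
ppq: accepted
qqqqqppq: accepted

5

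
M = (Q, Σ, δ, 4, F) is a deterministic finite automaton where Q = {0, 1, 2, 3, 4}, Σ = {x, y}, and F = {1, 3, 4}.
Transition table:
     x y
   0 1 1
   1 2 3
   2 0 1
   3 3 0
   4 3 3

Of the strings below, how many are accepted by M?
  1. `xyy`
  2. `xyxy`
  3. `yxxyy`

`xyy`: accepted
`xyxy`: accepted
`yxxyy`: accepted

3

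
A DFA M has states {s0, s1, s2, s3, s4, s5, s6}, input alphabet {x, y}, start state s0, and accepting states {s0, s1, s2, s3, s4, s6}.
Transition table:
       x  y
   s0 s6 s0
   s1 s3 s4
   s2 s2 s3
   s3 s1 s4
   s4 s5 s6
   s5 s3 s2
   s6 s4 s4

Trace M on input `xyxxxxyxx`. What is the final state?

s3

s0 --x--> s6
s6 --y--> s4
s4 --x--> s5
s5 --x--> s3
s3 --x--> s1
s1 --x--> s3
s3 --y--> s4
s4 --x--> s5
s5 --x--> s3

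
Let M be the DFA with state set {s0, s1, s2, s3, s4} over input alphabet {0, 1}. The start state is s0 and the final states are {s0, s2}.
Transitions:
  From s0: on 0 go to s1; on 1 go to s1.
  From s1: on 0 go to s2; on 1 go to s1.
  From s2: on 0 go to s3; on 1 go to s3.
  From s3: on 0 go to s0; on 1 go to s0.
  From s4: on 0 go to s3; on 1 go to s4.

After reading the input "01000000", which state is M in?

s3

s0 --0--> s1
s1 --1--> s1
s1 --0--> s2
s2 --0--> s3
s3 --0--> s0
s0 --0--> s1
s1 --0--> s2
s2 --0--> s3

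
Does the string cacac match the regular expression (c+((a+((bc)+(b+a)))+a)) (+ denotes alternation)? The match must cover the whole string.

no

Neither c nor ((a+((bc)+(b+a)))+a) matches cacac.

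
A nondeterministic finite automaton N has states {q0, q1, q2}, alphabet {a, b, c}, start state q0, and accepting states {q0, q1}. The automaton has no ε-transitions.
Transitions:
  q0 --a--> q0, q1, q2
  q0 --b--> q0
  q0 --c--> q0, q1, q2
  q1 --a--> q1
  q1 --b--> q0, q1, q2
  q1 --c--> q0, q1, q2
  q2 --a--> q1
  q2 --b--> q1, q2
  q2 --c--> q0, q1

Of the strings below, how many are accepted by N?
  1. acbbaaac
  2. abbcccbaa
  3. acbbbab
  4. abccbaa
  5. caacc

acbbaaac: accepted
abbcccbaa: accepted
acbbbab: accepted
abccbaa: accepted
caacc: accepted

5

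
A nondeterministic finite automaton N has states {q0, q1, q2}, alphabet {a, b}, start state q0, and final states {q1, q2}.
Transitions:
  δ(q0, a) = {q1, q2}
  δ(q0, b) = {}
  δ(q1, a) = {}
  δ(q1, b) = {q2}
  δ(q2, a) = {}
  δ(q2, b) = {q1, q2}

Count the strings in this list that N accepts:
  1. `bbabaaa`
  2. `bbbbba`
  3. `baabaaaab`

`bbabaaa`: rejected
`bbbbba`: rejected
`baabaaaab`: rejected

0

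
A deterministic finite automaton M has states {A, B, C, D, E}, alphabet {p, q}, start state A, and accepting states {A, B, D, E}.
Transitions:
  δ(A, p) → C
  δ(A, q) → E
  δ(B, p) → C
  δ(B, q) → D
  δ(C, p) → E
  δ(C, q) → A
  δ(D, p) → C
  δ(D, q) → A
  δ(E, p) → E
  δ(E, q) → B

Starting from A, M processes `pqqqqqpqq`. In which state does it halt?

E

A --p--> C
C --q--> A
A --q--> E
E --q--> B
B --q--> D
D --q--> A
A --p--> C
C --q--> A
A --q--> E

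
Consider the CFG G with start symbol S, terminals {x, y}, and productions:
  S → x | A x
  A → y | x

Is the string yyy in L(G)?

no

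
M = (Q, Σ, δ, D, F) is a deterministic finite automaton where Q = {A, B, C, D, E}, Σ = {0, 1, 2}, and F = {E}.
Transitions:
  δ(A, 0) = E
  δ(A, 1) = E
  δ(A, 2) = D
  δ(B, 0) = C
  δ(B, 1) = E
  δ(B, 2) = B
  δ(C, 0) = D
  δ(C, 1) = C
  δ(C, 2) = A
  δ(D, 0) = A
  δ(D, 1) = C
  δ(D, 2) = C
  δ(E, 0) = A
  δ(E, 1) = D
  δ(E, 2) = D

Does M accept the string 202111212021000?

accepted

D --2--> C
C --0--> D
D --2--> C
C --1--> C
C --1--> C
C --1--> C
C --2--> A
A --1--> E
E --2--> D
D --0--> A
A --2--> D
D --1--> C
C --0--> D
D --0--> A
A --0--> E
End in state E, which is an accepting state.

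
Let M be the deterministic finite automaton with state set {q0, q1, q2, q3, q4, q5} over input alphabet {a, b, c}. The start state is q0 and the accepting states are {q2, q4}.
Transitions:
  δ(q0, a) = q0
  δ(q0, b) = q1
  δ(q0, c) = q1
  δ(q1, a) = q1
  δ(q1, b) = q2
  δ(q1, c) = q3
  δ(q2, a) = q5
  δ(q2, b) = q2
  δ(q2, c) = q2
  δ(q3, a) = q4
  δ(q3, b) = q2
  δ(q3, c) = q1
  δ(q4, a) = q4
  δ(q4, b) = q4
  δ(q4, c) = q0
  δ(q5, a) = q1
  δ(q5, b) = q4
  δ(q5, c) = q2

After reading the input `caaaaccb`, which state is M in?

q2

q0 --c--> q1
q1 --a--> q1
q1 --a--> q1
q1 --a--> q1
q1 --a--> q1
q1 --c--> q3
q3 --c--> q1
q1 --b--> q2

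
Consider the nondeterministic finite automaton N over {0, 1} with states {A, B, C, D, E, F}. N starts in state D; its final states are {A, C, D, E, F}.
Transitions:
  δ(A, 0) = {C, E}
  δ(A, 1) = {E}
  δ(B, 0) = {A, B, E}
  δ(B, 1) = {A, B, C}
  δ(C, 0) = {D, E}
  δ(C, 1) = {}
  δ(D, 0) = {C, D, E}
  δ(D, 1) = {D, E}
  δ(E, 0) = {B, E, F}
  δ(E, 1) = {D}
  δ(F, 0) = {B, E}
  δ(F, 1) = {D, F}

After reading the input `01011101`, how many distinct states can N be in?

Start: {D}
read 0: {C, D, E}
read 1: {D, E}
read 0: {B, C, D, E, F}
read 1: {A, B, C, D, E, F}
read 1: {A, B, C, D, E, F}
read 1: {A, B, C, D, E, F}
read 0: {A, B, C, D, E, F}
read 1: {A, B, C, D, E, F}
Final reachable set {A, B, C, D, E, F} has 6 states.

6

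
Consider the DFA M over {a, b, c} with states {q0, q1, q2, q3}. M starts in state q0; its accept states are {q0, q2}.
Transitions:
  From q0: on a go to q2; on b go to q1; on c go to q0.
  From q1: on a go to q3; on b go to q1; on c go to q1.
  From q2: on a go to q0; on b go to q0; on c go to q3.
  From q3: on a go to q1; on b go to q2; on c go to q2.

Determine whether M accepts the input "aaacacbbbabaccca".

accepted

q0 --a--> q2
q2 --a--> q0
q0 --a--> q2
q2 --c--> q3
q3 --a--> q1
q1 --c--> q1
q1 --b--> q1
q1 --b--> q1
q1 --b--> q1
q1 --a--> q3
q3 --b--> q2
q2 --a--> q0
q0 --c--> q0
q0 --c--> q0
q0 --c--> q0
q0 --a--> q2
End in state q2, which is an accepting state.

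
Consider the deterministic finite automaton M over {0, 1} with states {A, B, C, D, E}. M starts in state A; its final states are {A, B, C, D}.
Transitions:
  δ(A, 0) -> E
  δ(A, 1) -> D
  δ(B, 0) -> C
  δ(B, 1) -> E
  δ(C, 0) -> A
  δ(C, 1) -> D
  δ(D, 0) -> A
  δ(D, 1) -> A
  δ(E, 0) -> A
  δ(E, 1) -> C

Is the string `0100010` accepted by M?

accepted

A --0--> E
E --1--> C
C --0--> A
A --0--> E
E --0--> A
A --1--> D
D --0--> A
End in state A, which is an accepting state.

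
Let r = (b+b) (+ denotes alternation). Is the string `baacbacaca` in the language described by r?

no

Neither b nor b matches baacbacaca.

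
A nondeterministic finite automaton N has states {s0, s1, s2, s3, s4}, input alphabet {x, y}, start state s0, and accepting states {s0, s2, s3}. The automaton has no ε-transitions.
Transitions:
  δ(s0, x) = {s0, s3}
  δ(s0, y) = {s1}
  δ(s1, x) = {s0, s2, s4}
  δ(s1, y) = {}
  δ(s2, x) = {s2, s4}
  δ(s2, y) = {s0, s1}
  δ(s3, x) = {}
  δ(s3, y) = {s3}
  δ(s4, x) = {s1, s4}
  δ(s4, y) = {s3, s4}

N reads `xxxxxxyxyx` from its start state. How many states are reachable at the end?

Start: {s0}
read x: {s0, s3}
read x: {s0, s3}
read x: {s0, s3}
read x: {s0, s3}
read x: {s0, s3}
read x: {s0, s3}
read y: {s1, s3}
read x: {s0, s2, s4}
read y: {s0, s1, s3, s4}
read x: {s0, s1, s2, s3, s4}
Final reachable set {s0, s1, s2, s3, s4} has 5 states.

5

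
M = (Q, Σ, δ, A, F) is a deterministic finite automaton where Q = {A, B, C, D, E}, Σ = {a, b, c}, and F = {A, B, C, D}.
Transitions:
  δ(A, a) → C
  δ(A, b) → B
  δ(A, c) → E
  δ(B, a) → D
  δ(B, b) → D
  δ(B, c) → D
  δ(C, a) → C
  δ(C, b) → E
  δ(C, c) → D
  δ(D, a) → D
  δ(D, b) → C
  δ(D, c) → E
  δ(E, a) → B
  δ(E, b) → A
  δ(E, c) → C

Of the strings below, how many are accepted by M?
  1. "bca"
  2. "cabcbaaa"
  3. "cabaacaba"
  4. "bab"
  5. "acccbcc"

"bca": accepted
"cabcbaaa": accepted
"cabaacaba": accepted
"bab": accepted
"acccbcc": accepted

5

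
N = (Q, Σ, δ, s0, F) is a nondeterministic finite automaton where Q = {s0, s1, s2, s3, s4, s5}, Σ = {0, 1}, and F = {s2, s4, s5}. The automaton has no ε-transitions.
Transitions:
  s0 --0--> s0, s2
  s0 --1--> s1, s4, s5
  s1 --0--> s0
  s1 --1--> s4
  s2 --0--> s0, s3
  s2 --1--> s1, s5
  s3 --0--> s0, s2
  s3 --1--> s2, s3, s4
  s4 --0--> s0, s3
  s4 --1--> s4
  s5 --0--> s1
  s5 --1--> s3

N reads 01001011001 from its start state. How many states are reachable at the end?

5

Start: {s0}
read 0: {s0, s2}
read 1: {s1, s4, s5}
read 0: {s0, s1, s3}
read 0: {s0, s2}
read 1: {s1, s4, s5}
read 0: {s0, s1, s3}
read 1: {s1, s2, s3, s4, s5}
read 1: {s1, s2, s3, s4, s5}
read 0: {s0, s1, s2, s3}
read 0: {s0, s2, s3}
read 1: {s1, s2, s3, s4, s5}
Final reachable set {s1, s2, s3, s4, s5} has 5 states.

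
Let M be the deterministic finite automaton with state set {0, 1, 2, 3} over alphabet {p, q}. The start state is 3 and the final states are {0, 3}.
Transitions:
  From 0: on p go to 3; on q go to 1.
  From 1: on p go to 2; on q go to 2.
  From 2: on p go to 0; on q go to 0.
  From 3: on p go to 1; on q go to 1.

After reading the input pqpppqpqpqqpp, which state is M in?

3 --p--> 1
1 --q--> 2
2 --p--> 0
0 --p--> 3
3 --p--> 1
1 --q--> 2
2 --p--> 0
0 --q--> 1
1 --p--> 2
2 --q--> 0
0 --q--> 1
1 --p--> 2
2 --p--> 0

0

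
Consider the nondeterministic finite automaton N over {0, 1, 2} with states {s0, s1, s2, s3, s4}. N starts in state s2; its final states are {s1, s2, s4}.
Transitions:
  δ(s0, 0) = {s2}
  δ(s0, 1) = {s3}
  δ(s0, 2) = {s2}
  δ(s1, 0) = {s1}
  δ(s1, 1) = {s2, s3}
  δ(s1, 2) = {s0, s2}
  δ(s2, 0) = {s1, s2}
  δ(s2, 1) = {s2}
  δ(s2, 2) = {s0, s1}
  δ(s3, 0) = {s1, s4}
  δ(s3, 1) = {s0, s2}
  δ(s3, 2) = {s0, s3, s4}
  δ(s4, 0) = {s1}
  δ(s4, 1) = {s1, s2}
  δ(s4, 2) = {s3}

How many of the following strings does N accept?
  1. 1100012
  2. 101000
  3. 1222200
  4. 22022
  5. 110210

1100012: accepted
101000: accepted
1222200: accepted
22022: accepted
110210: accepted

5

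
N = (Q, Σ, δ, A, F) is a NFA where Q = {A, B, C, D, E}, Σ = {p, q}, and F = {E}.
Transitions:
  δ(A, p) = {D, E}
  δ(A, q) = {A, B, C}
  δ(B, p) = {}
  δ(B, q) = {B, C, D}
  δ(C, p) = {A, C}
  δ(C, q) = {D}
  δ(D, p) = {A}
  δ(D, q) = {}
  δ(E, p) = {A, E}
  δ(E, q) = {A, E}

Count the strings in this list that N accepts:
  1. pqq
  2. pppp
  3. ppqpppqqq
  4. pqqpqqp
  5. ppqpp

5

pqq: accepted
pppp: accepted
ppqpppqqq: accepted
pqqpqqp: accepted
ppqpp: accepted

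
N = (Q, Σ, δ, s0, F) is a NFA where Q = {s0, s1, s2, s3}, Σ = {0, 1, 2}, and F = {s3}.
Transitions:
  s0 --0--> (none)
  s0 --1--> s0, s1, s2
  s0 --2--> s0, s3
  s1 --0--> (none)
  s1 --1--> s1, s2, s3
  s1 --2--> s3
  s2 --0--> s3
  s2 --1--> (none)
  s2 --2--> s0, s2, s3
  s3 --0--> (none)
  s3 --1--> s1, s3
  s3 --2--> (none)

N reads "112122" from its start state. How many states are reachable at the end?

3

Start: {s0}
read 1: {s0, s1, s2}
read 1: {s0, s1, s2, s3}
read 2: {s0, s2, s3}
read 1: {s0, s1, s2, s3}
read 2: {s0, s2, s3}
read 2: {s0, s2, s3}
Final reachable set {s0, s2, s3} has 3 states.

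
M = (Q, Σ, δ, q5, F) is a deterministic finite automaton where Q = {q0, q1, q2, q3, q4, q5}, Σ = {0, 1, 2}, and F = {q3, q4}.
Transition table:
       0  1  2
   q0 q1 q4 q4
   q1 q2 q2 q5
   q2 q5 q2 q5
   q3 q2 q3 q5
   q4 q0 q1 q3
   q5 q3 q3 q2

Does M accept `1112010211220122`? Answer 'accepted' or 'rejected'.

rejected

q5 --1--> q3
q3 --1--> q3
q3 --1--> q3
q3 --2--> q5
q5 --0--> q3
q3 --1--> q3
q3 --0--> q2
q2 --2--> q5
q5 --1--> q3
q3 --1--> q3
q3 --2--> q5
q5 --2--> q2
q2 --0--> q5
q5 --1--> q3
q3 --2--> q5
q5 --2--> q2
End in state q2, which is not an accepting state.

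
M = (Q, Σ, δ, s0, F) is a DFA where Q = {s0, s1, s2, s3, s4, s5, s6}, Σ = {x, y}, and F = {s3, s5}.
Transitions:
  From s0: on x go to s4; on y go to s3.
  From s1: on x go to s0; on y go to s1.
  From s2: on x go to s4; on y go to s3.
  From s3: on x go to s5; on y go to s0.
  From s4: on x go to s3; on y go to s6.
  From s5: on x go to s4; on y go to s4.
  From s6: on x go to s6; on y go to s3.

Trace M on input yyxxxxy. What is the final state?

s6

s0 --y--> s3
s3 --y--> s0
s0 --x--> s4
s4 --x--> s3
s3 --x--> s5
s5 --x--> s4
s4 --y--> s6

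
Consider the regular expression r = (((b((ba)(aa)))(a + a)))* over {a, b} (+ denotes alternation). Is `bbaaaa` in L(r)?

Split into 1 piece bbaaaa; each matches ((b((ba)(aa)))(a+a)).

yes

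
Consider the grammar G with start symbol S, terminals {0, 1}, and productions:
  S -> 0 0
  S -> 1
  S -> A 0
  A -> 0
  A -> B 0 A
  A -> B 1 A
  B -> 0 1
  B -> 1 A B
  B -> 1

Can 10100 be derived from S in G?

no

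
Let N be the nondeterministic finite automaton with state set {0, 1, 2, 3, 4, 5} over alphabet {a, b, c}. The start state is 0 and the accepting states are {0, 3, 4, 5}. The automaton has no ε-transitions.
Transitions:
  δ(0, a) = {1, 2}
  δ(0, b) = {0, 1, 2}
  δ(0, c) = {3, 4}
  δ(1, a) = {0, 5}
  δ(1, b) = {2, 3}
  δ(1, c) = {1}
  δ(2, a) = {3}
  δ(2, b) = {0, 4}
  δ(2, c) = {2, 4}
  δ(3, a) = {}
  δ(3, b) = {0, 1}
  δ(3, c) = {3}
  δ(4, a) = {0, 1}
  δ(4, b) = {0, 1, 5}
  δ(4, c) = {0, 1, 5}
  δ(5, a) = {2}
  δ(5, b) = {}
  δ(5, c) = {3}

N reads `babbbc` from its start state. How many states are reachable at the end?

Start: {0}
read b: {0, 1, 2}
read a: {0, 1, 2, 3, 5}
read b: {0, 1, 2, 3, 4}
read b: {0, 1, 2, 3, 4, 5}
read b: {0, 1, 2, 3, 4, 5}
read c: {0, 1, 2, 3, 4, 5}
Final reachable set {0, 1, 2, 3, 4, 5} has 6 states.

6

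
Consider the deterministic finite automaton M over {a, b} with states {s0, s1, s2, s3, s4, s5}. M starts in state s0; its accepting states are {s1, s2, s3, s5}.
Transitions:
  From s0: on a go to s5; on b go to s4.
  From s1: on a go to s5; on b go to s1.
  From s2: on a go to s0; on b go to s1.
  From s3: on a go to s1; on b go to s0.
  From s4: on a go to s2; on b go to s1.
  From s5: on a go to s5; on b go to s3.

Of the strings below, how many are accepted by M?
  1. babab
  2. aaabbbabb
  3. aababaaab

3

babab: accepted
aaabbbabb: accepted
aababaaab: accepted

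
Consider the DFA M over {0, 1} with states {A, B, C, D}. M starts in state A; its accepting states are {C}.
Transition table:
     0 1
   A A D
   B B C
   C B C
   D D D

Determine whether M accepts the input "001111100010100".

A --0--> A
A --0--> A
A --1--> D
D --1--> D
D --1--> D
D --1--> D
D --1--> D
D --0--> D
D --0--> D
D --0--> D
D --1--> D
D --0--> D
D --1--> D
D --0--> D
D --0--> D
End in state D, which is not an accepting state.

rejected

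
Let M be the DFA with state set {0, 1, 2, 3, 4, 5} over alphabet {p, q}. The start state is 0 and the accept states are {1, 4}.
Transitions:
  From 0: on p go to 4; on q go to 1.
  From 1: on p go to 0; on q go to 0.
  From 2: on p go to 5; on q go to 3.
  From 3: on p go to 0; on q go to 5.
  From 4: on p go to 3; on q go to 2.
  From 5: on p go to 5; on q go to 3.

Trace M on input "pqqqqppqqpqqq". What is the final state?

0 --p--> 4
4 --q--> 2
2 --q--> 3
3 --q--> 5
5 --q--> 3
3 --p--> 0
0 --p--> 4
4 --q--> 2
2 --q--> 3
3 --p--> 0
0 --q--> 1
1 --q--> 0
0 --q--> 1

1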